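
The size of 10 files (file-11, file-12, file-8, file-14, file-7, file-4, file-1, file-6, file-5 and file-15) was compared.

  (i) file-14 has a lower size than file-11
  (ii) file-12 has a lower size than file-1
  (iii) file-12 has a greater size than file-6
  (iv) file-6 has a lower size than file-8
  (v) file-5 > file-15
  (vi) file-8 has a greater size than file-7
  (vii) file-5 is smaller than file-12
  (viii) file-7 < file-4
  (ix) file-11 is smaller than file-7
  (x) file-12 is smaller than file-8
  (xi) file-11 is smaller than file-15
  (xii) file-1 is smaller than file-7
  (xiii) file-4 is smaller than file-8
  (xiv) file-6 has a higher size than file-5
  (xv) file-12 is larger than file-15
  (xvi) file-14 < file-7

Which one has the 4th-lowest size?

The consecutive relations fix a unique order: file-14 < file-11 < file-15 < file-5 < file-6 < file-12 < file-1 < file-7 < file-4 < file-8.
The 4th smallest is file-5.

file-5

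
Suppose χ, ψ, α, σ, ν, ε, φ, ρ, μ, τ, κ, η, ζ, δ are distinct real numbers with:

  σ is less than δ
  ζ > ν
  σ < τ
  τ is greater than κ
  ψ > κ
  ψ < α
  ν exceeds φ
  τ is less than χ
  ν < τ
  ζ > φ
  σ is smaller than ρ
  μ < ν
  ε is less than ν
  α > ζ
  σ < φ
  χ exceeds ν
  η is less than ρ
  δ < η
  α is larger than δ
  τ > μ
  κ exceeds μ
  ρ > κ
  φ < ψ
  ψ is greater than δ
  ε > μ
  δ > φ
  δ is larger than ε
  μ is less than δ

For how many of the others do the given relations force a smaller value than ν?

4

From ν the given relations immediately reach φ, μ, ε.
From those, σ — 4 in total.
Nothing else is reachable below ν; 4 in all.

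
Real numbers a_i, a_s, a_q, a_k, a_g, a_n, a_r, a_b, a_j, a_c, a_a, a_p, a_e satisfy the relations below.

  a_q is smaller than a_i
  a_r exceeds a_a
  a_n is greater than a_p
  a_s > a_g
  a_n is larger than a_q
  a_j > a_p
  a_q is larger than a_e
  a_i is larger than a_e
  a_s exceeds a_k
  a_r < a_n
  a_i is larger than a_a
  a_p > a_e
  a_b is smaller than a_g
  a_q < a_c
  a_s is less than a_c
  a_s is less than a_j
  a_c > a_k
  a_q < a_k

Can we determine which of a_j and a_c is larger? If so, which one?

Following every chain through a_c: below a_c we get a_e, a_b, a_q, a_g, a_k, a_s.
a_j is not reached, and no chain runs the other way from a_j to a_c.
So the given relations leave the order of a_c and a_j undetermined.

undetermined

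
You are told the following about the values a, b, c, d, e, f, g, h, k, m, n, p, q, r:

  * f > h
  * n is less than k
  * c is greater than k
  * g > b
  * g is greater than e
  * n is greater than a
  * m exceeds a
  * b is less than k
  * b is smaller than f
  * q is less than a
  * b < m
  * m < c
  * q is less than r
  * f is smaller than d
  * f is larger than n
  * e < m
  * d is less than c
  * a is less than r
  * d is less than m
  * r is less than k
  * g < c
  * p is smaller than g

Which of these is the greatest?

q is not greatest since q < a; a is not greatest since a < n; h is not greatest since h < f; b is not greatest since b < g; e is not greatest since e < m; p is not greatest since p < g; n is not greatest since n < f; g is not greatest since g < c; f is not greatest since f < d; r is not greatest since r < k; k is not greatest since k < c; d is not greatest since d < c; m is not greatest since m < c.
Only c has nothing above it, so c is the greatest.

c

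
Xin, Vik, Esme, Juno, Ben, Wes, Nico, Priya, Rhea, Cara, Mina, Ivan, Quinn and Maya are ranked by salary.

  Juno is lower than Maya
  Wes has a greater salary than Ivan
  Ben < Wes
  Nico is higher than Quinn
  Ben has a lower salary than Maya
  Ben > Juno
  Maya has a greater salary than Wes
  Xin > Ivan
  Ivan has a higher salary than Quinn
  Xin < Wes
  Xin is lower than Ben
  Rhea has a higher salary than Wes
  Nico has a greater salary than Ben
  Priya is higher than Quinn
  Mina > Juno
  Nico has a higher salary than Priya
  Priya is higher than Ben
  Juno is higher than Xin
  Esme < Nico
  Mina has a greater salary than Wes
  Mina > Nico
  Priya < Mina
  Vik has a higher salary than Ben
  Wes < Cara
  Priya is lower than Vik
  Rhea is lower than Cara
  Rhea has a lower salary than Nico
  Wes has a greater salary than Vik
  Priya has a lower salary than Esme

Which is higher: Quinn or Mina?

Quinn < Ivan < Xin < Juno < Ben < Priya < Vik < Wes < Rhea < Nico < Mina, by transitivity through Ivan, Xin, Juno, Ben, Priya, Vik, Wes, Rhea, Nico.
So Quinn < Mina; Mina is the higher of the two.

Mina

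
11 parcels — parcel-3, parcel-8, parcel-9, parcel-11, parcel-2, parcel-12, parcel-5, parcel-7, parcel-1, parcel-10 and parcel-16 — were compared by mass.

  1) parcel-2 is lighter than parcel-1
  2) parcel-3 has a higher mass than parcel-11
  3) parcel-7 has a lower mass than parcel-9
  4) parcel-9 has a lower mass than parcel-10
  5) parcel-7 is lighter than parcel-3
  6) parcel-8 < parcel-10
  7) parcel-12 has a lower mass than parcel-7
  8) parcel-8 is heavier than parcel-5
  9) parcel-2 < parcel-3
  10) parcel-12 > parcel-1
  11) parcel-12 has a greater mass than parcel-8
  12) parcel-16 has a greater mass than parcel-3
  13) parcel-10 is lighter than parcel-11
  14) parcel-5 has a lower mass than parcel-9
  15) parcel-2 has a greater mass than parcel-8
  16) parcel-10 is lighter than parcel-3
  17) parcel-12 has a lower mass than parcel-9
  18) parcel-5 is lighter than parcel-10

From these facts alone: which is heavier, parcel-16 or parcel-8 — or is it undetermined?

Following the relations from parcel-8: parcel-8 < parcel-2 < parcel-1 < parcel-12 < parcel-7 < parcel-9 < parcel-10 < parcel-11 < parcel-3 < parcel-16.
So parcel-16 is heavier.

parcel-16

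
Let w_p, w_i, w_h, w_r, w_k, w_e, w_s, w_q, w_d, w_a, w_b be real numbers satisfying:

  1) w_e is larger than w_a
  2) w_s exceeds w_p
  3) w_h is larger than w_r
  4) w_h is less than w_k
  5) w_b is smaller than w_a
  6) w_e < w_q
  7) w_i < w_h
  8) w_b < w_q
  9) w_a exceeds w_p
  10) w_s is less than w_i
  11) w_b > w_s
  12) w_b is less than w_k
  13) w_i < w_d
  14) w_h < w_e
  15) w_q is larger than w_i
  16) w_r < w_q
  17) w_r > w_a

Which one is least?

Chaining upward from w_p: directly above it, w_s, w_a; then w_b, w_i, w_r, w_e; then w_h, w_q, w_d, w_k.
That covers every other element, and nothing is given below w_p, so w_p is the least.

w_p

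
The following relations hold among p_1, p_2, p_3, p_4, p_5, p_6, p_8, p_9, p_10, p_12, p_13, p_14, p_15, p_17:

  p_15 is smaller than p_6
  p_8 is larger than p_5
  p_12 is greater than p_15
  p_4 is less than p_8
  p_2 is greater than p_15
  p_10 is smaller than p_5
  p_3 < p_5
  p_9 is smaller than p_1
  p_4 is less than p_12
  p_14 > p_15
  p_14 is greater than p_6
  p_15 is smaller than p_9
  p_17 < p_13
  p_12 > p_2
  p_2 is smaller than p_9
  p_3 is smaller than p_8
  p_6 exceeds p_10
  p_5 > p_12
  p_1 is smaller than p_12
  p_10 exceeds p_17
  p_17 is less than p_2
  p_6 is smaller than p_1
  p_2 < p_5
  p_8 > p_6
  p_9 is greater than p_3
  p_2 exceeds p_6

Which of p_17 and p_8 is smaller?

p_17 < p_10 and p_10 < p_6 give p_17 < p_6.
Then p_6 < p_2 extends the chain to p_2.
Then p_2 < p_9 extends the chain to p_9.
Then p_9 < p_1 extends the chain to p_1.
Then p_1 < p_12 extends the chain to p_12.
Then p_12 < p_5 extends the chain to p_5.
With p_5 < p_8: p_17 < p_10 < p_6 < p_2 < p_9 < p_1 < p_12 < p_5 < p_8.
So p_17 < p_8; p_17 is the smaller of the two.

p_17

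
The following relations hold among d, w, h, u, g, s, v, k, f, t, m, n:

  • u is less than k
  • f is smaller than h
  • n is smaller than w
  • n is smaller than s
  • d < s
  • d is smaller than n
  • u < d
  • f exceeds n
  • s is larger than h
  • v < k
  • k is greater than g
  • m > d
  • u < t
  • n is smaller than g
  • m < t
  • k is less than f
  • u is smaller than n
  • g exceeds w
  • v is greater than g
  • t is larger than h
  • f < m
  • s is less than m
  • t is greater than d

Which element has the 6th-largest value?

The consecutive relations fix a unique order: u < d < n < w < g < v < k < f < h < s < m < t.
Counting 6 from the largest end gives k.

k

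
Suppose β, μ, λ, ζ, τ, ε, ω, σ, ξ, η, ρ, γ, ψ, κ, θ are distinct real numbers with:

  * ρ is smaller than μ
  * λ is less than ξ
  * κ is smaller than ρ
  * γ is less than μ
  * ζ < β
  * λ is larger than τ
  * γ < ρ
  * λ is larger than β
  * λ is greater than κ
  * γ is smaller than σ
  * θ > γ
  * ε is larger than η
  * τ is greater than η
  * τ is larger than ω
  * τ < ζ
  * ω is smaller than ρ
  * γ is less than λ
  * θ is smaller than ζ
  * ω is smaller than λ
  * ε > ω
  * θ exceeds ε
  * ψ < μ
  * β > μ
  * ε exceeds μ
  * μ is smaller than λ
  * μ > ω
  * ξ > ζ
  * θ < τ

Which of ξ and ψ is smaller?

ψ

ψ < μ and μ < ε give ψ < ε.
Then ε < θ extends the chain to θ.
Then θ < τ extends the chain to τ.
With τ < ζ: ψ < μ < ε < θ < τ < ζ.
Then ζ < β extends the chain to β.
Then β < λ extends the chain to λ.
Then λ < ξ extends the chain to ξ.
So ψ < ξ; ψ is the smaller of the two.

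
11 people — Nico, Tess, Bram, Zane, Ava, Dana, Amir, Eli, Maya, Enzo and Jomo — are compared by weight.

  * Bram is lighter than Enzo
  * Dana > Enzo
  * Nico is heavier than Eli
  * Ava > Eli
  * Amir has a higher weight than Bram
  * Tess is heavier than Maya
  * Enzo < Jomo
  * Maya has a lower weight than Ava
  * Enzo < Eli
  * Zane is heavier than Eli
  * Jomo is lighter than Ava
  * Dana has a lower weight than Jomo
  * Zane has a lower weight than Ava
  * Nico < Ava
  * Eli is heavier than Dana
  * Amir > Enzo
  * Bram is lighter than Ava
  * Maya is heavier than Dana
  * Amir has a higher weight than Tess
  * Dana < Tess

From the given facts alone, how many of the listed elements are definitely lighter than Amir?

5

From Amir the given relations immediately reach Bram, Enzo, Tess.
From those, Dana, Maya — 5 in total.
Nothing else is reachable below Amir; 5 in all.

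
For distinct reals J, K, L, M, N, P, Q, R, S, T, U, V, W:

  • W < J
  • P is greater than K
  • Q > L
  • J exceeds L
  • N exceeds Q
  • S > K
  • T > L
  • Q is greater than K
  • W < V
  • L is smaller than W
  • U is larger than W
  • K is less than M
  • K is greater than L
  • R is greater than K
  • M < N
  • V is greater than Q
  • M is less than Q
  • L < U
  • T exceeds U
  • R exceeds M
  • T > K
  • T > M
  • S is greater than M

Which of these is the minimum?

L

Chaining upward from L: directly above it, K, W, U, J, Q, T; then M, N, V, S, P, R.
That covers every other element, and nothing is given below L, so L is the minimum.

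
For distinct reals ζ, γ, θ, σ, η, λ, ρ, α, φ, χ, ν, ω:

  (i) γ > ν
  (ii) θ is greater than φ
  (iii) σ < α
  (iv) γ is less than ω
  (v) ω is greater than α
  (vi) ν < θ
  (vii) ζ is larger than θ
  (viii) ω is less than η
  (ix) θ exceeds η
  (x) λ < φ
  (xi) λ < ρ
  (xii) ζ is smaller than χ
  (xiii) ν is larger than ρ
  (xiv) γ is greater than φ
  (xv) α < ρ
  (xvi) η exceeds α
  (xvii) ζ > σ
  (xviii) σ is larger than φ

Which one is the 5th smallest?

Piecing the relations together gives one ordering: λ < φ < σ < α < ρ < ν < γ < ω < η < θ < ζ < χ.
The 5th smallest is ρ.

ρ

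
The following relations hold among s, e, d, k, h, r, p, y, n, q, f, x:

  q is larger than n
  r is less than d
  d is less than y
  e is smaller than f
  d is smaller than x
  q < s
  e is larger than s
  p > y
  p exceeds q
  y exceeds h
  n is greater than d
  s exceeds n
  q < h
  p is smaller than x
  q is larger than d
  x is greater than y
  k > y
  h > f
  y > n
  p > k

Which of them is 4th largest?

y

Chaining the given pairs: r < d < n < q < s < e < f < h < y < k < p < x.
The 4th largest is y.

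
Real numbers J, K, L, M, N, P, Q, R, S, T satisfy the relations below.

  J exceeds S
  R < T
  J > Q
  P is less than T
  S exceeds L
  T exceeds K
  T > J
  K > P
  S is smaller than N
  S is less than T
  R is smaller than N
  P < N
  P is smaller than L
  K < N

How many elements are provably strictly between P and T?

4

Chaining upward from P reaches: L, S, K, J, N.
Chaining downward from T reaches: Q, L, S, K, R, J.
Strictly between P and T are those in both lists: L, S, K, J — 4 elements.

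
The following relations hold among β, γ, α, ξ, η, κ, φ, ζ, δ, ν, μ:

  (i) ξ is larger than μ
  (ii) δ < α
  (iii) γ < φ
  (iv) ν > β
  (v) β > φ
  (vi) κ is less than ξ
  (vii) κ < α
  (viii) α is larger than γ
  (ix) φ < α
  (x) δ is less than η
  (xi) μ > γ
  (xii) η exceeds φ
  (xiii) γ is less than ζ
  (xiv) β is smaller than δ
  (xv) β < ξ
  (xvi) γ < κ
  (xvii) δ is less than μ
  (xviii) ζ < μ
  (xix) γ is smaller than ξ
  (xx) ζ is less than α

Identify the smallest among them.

γ

Chaining upward from γ: directly above it, φ, ζ, μ, κ, ξ, α; then β, η; then δ, ν.
That covers every other element, and nothing is given below γ, so γ is the smallest.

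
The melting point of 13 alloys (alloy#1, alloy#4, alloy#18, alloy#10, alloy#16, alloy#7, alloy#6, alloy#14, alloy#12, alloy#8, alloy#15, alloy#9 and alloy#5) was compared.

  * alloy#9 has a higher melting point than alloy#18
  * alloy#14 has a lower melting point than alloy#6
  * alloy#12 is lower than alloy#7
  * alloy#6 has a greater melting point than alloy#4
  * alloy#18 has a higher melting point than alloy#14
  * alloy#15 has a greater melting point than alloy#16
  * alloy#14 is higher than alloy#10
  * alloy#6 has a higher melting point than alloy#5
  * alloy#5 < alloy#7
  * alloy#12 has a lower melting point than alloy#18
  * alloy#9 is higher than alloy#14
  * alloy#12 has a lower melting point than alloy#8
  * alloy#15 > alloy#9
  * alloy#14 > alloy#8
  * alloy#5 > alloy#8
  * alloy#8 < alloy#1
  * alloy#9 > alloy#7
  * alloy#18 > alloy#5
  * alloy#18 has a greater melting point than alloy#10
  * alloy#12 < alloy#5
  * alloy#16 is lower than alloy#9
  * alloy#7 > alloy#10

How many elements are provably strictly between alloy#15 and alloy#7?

Chaining upward from alloy#7 reaches: alloy#9.
Chaining downward from alloy#15 reaches: alloy#12, alloy#8, alloy#5, alloy#16, alloy#10, alloy#14, alloy#18, alloy#9.
Strictly between alloy#7 and alloy#15 are those in both lists: alloy#9 — 1 element.

1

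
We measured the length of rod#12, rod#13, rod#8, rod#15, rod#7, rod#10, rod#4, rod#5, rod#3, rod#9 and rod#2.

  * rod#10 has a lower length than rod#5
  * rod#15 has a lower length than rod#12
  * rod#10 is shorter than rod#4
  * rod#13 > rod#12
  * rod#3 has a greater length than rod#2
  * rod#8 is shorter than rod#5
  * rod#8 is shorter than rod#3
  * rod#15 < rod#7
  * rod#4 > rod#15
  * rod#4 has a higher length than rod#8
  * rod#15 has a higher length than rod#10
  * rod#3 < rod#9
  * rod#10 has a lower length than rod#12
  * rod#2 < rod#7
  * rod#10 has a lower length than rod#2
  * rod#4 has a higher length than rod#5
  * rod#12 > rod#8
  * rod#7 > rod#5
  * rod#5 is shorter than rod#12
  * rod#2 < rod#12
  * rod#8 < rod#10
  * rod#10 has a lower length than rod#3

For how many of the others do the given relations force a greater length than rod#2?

5

Directly above rod#2: rod#12, rod#7, rod#3.
One step further: rod#13, rod#9 (5 so far).
Nothing else is reachable above rod#2; 5 in all.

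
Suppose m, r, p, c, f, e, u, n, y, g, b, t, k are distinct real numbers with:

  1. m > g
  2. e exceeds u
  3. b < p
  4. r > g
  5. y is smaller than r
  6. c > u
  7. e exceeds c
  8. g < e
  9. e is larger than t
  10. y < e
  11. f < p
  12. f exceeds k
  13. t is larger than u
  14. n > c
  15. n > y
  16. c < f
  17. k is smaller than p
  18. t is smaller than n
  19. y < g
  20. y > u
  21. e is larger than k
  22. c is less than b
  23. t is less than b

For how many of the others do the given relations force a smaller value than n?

4

The elements the relations force below n are u, y, c, t — no chain reaches any other.
That is 4.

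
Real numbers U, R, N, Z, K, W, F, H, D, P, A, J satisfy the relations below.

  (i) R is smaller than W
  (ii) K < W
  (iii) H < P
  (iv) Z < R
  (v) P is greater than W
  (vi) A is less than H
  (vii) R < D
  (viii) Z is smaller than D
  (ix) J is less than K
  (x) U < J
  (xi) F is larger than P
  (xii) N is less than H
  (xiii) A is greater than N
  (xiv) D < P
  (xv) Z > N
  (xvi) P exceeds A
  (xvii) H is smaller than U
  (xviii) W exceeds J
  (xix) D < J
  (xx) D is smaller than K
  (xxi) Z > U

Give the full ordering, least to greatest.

N < A < H < U < Z < R < D < J < K < W < P < F

Each adjacent pair is fixed by a given relation: N < A; A < H; H < U; U < Z; Z < R; R < D; D < J; J < K; K < W; W < P; P < F. Chaining them end to end gives the full order.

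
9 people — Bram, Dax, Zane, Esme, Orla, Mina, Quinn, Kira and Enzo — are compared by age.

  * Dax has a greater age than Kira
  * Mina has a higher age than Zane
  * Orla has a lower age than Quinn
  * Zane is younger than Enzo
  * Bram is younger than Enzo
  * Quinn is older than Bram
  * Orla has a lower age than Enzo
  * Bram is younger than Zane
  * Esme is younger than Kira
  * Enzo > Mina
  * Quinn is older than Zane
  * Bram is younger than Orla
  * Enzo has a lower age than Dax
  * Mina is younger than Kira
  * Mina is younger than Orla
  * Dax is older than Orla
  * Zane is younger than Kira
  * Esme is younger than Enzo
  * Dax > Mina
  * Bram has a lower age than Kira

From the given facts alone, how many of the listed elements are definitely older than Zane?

The elements the relations force above Zane are Mina, Orla, Enzo, Kira, Dax, Quinn — no chain reaches any other.
That is 6.

6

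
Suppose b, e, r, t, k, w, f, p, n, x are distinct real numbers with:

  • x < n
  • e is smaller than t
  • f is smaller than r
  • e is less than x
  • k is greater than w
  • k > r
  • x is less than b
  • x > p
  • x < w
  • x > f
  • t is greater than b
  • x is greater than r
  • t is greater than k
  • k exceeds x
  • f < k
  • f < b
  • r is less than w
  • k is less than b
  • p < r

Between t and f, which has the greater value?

Link the given pairs in sequence: f < r; r < x; x < w; w < k; k < b; b < t.
Together: f < r < x < w < k < b < t.
So f < t; t is the larger of the two.

t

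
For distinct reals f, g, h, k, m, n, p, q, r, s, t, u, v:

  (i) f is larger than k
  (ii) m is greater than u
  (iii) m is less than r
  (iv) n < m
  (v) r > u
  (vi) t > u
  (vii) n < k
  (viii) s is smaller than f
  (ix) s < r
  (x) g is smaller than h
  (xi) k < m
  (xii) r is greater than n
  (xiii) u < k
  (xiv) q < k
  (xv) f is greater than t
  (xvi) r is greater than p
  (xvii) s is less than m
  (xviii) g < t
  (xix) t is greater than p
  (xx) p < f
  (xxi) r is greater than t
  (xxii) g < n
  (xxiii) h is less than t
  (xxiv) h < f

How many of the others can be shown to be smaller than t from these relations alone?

The elements the relations force below t are g, u, h, p — no chain reaches any other.
That is 4.

4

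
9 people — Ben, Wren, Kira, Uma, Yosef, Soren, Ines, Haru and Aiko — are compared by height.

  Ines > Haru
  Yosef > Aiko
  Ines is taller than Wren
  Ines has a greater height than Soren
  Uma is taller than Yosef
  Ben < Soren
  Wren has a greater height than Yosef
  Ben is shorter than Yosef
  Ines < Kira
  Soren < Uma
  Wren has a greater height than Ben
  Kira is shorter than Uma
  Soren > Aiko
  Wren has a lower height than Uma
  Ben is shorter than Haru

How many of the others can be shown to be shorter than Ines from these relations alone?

6

From Ines the given relations immediately reach Soren, Haru, Wren.
From those, Ben, Aiko, Yosef — 6 in total.
Nothing else is reachable below Ines; 6 in all.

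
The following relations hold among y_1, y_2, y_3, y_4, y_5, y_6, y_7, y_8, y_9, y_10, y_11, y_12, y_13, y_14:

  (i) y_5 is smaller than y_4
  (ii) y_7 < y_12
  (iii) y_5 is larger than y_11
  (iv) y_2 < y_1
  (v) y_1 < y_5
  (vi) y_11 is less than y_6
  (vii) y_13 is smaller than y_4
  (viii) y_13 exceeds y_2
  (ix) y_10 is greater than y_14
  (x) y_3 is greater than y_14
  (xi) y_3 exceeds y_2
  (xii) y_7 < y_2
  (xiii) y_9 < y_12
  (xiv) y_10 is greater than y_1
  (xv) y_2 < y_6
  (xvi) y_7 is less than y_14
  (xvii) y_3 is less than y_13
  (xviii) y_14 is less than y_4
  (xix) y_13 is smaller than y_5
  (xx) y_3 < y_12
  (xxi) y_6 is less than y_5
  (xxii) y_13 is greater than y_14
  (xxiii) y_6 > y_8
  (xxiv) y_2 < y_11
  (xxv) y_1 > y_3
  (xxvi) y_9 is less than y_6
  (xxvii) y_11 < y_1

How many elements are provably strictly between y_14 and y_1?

The relations place y_14 below y_1. An element lies strictly between them when it is forced above y_14 and also forced below y_1.
Above y_14: {y_3, y_13, y_10, y_5, y_12, y_4}. Below y_1: {y_7, y_2, y_11, y_3}.
Intersection: {y_3} — 1.

1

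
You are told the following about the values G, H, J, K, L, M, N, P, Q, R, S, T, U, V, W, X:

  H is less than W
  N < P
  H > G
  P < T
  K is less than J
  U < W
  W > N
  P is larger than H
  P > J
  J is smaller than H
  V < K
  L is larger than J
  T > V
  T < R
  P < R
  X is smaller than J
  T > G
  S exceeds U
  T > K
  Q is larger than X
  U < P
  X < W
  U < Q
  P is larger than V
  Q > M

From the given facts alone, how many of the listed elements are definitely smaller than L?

4

Directly below L: J.
One step further: X, K (3 so far).
One step further: V (4 so far).
Nothing else is reachable below L; 4 in all.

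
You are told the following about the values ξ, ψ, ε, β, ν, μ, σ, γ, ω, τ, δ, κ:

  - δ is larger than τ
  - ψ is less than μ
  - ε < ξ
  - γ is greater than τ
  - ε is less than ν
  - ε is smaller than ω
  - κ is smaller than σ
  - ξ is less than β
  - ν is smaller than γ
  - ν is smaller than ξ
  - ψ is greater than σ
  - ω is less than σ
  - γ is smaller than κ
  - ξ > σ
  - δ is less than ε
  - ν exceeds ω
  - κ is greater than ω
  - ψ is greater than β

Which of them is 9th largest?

ω

Chaining the given pairs: τ < δ < ε < ω < ν < γ < κ < σ < ξ < β < ψ < μ.
Counting 9 from the largest end gives ω.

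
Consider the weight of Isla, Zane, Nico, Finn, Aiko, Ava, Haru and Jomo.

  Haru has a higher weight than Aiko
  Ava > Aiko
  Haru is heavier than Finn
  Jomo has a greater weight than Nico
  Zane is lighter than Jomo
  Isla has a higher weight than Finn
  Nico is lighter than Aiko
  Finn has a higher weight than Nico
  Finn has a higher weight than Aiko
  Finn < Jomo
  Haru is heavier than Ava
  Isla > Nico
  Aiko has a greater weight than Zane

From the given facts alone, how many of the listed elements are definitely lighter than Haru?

The elements the relations force below Haru are Nico, Zane, Aiko, Finn, Ava — no chain reaches any other.
That is 5.

5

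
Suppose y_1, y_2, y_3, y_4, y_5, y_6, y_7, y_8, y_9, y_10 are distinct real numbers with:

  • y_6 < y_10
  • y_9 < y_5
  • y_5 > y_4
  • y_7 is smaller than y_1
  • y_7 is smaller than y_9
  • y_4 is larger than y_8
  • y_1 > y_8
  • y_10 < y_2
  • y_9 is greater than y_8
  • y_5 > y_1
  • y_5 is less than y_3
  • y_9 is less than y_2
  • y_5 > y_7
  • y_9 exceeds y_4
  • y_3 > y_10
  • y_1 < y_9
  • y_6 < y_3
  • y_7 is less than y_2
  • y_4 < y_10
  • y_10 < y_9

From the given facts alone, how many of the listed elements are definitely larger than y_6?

5

The elements the relations force above y_6 are y_10, y_9, y_5, y_2, y_3 — no chain reaches any other.
That is 5.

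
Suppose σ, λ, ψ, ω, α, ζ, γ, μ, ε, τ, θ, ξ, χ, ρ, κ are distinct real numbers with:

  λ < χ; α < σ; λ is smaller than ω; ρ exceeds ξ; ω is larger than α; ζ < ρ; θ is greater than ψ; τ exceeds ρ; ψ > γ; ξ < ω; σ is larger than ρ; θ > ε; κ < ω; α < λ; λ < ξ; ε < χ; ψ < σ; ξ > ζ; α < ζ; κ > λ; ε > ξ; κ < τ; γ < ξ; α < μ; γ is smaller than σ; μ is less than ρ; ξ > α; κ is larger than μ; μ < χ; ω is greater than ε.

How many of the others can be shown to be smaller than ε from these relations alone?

From ε the given relations immediately reach ξ.
From those, α, γ, ζ, λ — 5 in total.
Nothing else is reachable below ε; 5 in all.

5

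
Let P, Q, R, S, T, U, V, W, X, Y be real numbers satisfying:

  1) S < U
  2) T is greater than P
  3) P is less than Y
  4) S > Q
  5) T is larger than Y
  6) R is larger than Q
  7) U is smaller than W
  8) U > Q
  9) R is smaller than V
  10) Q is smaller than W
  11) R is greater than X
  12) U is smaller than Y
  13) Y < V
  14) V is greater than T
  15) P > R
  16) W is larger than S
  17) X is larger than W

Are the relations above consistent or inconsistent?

The single ordering Q < S < U < W < X < R < P < Y < T < V satisfies every listed relation, so no contradiction arises.

consistent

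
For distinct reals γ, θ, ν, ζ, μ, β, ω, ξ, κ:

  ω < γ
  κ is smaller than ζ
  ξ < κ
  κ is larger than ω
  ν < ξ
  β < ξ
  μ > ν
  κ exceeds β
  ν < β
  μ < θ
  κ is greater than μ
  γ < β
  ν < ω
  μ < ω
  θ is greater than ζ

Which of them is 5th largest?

β

The consecutive relations fix a unique order: ν < μ < ω < γ < β < ξ < κ < ζ < θ.
Counting 5 from the largest end gives β.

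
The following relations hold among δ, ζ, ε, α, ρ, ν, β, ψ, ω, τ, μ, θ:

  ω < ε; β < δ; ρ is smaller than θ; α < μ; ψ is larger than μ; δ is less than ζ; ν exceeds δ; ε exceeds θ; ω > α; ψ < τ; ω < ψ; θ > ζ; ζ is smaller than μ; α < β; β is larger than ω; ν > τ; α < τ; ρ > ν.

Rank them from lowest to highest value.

α < ω < β < δ < ζ < μ < ψ < τ < ν < ρ < θ < ε

Nothing is placed below α, so it is least; from there α < ω; ω < β; β < δ; δ < ζ; ζ < μ; μ < ψ; ψ < τ; τ < ν; ν < ρ; ρ < θ; θ < ε, each given directly.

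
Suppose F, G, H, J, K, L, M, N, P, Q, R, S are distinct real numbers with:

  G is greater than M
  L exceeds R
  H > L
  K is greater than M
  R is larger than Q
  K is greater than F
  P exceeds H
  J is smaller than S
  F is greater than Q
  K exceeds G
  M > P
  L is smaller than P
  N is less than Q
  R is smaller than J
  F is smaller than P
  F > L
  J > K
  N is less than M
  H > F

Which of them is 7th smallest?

Chaining the given pairs: N < Q < R < L < F < H < P < M < G < K < J < S.
The 7th smallest is P.

P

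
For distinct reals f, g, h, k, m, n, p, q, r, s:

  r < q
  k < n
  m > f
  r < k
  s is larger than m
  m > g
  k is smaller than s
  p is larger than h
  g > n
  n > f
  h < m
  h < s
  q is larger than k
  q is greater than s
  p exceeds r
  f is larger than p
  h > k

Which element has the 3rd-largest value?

m

The consecutive relations fix a unique order: r < k < h < p < f < n < g < m < s < q.
Counting 3 from the largest end gives m.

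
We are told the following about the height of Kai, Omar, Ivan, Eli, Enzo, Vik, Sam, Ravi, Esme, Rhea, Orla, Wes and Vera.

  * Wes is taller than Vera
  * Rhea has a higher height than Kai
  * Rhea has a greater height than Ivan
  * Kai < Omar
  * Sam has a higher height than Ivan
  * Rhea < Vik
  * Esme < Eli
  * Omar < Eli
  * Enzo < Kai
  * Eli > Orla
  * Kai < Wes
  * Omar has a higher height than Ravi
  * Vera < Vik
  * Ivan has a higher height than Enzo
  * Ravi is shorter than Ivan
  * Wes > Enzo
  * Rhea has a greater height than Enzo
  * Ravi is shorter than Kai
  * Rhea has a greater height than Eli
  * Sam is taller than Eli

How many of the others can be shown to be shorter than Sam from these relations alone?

8

The elements the relations force below Sam are Enzo, Ravi, Kai, Omar, Ivan, Orla, Esme, Eli — no chain reaches any other.
That is 8.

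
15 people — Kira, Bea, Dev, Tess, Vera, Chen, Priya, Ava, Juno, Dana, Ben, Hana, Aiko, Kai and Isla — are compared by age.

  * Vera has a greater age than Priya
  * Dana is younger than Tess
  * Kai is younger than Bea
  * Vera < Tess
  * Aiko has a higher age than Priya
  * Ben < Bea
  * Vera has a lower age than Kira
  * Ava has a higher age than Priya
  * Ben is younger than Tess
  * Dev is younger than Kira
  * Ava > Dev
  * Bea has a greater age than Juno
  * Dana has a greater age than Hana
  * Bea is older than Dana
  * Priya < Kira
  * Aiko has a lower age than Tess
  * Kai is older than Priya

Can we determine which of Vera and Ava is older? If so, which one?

Following every chain through Ava: below Ava we get Priya, Dev.
Vera is not reached, and no chain runs the other way from Vera to Ava.
So the given relations leave the order of Ava and Vera undetermined.

undetermined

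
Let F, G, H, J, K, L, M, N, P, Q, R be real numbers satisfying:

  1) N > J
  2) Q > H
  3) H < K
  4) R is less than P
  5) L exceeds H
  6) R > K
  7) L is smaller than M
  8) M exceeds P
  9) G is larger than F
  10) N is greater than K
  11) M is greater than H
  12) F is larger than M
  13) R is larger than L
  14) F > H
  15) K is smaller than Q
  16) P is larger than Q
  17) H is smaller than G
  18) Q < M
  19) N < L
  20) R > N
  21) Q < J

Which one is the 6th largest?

L

The consecutive relations fix a unique order: H < K < Q < J < N < L < R < P < M < F < G.
Counting 6 from the largest end gives L.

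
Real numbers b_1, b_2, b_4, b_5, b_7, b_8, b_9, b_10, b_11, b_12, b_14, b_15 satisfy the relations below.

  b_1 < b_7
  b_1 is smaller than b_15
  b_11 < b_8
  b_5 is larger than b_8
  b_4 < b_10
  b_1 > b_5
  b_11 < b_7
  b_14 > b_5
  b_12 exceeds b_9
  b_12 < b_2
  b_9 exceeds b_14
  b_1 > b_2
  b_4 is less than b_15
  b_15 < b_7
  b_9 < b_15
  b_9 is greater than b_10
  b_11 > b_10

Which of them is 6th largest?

Piecing the relations together gives one ordering: b_4 < b_10 < b_11 < b_8 < b_5 < b_14 < b_9 < b_12 < b_2 < b_1 < b_15 < b_7.
Counting 6 from the largest end gives b_9.

b_9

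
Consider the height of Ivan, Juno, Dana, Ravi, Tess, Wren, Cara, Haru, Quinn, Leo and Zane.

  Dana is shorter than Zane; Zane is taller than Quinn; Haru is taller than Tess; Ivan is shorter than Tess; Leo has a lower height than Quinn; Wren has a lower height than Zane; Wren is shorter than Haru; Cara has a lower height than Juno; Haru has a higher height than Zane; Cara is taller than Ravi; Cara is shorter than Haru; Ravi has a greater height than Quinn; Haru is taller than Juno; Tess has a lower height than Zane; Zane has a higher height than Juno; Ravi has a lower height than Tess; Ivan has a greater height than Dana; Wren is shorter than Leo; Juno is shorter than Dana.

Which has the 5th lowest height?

The consecutive relations fix a unique order: Wren < Leo < Quinn < Ravi < Cara < Juno < Dana < Ivan < Tess < Zane < Haru.
Counting 5 from the smallest end gives Cara.

Cara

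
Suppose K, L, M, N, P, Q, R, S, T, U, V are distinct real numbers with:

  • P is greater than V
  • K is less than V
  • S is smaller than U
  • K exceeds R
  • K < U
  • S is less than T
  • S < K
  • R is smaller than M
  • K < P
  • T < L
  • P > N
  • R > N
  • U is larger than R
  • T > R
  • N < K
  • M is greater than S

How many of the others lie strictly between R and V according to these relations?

1

Chaining upward from R reaches: T, K, U, L, P, M.
Chaining downward from V reaches: N, S, K.
Strictly between R and V are those in both lists: K — 1 element.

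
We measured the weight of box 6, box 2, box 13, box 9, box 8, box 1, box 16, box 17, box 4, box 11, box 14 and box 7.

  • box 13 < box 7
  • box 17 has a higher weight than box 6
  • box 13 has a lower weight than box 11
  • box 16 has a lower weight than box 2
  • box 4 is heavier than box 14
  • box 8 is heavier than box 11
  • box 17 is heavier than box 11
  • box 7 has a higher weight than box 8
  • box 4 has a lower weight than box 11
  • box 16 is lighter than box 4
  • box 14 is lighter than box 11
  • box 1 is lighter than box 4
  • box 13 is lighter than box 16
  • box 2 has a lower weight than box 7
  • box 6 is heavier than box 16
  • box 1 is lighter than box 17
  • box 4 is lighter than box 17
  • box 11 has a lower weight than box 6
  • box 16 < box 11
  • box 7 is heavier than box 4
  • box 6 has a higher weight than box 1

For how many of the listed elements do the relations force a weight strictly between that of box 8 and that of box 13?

The relations place box 13 below box 8. An element lies strictly between them when it is forced above box 13 and also forced below box 8.
Above box 13: {box 16, box 2, box 4, box 11, box 6, box 17, box 7}. Below box 8: {box 14, box 16, box 1, box 4, box 11}.
Intersection: {box 16, box 4, box 11} — 3.

3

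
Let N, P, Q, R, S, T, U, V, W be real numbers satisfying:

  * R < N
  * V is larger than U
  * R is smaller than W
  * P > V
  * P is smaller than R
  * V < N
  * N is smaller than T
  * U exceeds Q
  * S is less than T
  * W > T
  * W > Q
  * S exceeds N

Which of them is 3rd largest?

S

Chaining the given pairs: Q < U < V < P < R < N < S < T < W.
Counting 3 from the largest end gives S.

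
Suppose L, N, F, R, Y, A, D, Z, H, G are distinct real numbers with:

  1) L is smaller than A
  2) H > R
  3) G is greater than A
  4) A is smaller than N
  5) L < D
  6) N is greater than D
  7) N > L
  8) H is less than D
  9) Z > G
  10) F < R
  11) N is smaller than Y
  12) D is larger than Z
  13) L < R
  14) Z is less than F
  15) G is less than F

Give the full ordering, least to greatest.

Nothing is placed below L, so it is least; from there L < A; A < G; G < Z; Z < F; F < R; R < H; H < D; D < N; N < Y, each given directly.

L < A < G < Z < F < R < H < D < N < Y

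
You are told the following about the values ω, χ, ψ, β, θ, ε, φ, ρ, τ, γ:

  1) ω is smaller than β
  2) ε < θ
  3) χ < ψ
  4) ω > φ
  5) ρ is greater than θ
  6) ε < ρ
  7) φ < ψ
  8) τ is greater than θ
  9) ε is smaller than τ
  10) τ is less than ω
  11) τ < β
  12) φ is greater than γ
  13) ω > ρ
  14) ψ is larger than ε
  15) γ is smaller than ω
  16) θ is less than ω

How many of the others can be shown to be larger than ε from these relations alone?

6

Directly above ε: θ, ψ, ρ, τ.
One step further: ω, β (6 so far).
Nothing else is reachable above ε; 6 in all.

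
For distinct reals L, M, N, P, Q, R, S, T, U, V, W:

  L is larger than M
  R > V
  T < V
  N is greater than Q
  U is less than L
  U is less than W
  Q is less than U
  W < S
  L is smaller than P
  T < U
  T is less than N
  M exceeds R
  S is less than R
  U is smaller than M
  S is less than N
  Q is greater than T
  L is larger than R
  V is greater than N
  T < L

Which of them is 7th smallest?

V

Chaining the given pairs: T < Q < U < W < S < N < V < R < M < L < P.
The 7th smallest is V.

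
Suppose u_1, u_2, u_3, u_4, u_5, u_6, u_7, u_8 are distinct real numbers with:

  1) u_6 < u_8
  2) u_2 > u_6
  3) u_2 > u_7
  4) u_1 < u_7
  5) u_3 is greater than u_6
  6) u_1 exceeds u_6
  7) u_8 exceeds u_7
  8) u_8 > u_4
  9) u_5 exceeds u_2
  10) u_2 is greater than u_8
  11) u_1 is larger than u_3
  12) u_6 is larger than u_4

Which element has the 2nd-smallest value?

u_6

Chaining the given pairs: u_4 < u_6 < u_3 < u_1 < u_7 < u_8 < u_2 < u_5.
Counting 2 from the smallest end gives u_6.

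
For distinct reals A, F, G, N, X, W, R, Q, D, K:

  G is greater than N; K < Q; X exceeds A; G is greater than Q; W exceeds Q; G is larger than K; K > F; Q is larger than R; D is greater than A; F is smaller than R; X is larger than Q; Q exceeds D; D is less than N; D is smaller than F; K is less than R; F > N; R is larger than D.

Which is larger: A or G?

Chaining the given relations: A < D < N < F < K < R < Q < G.
So A < G; G is the larger of the two.

G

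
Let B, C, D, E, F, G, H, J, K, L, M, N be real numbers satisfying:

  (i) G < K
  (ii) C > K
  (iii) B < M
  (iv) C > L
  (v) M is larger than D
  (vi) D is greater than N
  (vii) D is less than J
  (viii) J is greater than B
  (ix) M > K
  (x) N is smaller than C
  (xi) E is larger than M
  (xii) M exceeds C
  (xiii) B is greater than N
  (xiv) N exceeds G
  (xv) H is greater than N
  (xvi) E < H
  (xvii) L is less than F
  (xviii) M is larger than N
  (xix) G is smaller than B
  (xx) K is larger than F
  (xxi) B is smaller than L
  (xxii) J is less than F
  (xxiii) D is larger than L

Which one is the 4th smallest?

L

Chaining the given pairs: G < N < B < L < D < J < F < K < C < M < E < H.
The 4th smallest is L.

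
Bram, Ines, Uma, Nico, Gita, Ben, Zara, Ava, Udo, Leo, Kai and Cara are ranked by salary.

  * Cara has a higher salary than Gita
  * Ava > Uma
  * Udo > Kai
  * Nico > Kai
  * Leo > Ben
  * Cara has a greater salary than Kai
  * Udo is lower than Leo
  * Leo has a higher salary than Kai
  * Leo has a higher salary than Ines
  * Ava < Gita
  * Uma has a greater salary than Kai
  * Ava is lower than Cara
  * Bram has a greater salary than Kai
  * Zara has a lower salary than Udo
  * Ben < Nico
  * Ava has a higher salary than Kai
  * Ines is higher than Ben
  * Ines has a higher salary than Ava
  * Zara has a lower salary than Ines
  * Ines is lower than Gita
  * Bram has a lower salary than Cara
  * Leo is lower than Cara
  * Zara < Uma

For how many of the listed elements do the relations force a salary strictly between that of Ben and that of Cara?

Chaining upward from Ben reaches: Ines, Leo, Gita, Nico.
Chaining downward from Cara reaches: Zara, Kai, Uma, Udo, Ava, Bram, Ines, Leo, Gita.
Strictly between Ben and Cara are those in both lists: Ines, Leo, Gita — 3 elements.

3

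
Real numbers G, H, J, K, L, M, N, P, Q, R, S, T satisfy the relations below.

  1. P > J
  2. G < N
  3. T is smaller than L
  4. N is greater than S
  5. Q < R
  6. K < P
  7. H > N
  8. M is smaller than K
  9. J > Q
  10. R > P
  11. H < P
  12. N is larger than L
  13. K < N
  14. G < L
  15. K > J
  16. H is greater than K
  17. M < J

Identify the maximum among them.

M is not greatest since M < K; S is not greatest since S < N; Q is not greatest since Q < J; J is not greatest since J < K; K is not greatest since K < P; G is not greatest since G < N; T is not greatest since T < L; L is not greatest since L < N; N is not greatest since N < H; H is not greatest since H < P; P is not greatest since P < R.
Only R has nothing above it, so R is the maximum.

R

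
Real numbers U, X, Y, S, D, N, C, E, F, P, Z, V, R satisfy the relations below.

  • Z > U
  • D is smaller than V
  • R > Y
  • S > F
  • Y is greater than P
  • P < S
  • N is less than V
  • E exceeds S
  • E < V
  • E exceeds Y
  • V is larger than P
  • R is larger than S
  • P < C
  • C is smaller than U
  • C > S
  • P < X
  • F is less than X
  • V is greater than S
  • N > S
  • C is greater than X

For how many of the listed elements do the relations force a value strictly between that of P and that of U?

3

Chaining upward from P reaches: S, X, C, Y, N, Z, E, R, V.
Chaining downward from U reaches: F, S, X, C.
Strictly between P and U are those in both lists: S, X, C — 3 elements.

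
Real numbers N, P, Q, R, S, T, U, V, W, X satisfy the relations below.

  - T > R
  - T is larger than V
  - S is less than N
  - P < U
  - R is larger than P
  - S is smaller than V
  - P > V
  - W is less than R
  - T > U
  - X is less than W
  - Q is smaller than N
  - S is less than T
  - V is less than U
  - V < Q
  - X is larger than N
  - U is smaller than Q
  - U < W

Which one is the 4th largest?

X

Piecing the relations together gives one ordering: S < V < P < U < Q < N < X < W < R < T.
The 4th largest is X.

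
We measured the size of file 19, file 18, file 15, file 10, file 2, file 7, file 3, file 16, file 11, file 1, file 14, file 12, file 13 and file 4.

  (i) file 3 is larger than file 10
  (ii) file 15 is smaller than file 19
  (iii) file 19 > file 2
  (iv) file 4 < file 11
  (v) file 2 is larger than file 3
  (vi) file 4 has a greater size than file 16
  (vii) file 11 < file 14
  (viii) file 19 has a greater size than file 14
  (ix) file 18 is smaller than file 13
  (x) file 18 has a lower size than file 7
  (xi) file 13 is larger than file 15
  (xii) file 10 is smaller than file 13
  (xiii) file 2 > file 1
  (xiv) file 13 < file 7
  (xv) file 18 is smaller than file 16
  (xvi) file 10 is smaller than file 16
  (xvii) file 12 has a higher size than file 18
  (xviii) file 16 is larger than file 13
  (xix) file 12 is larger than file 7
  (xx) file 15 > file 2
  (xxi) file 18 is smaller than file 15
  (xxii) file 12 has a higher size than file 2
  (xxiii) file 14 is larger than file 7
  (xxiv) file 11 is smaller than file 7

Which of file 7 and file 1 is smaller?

The relevant relations are file 1 < file 2; file 2 < file 15; file 15 < file 13; file 13 < file 16; file 16 < file 4; file 4 < file 11; file 11 < file 7.
Together: file 1 < file 2 < file 15 < file 13 < file 16 < file 4 < file 11 < file 7.
So file 1 < file 7; file 1 is the smaller of the two.

file 1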